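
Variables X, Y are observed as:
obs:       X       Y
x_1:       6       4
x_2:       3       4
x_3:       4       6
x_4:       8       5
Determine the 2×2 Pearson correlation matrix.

Step 1 — column means:
  mean(X) = (6 + 3 + 4 + 8) / 4 = 21/4 = 5.25
  mean(Y) = (4 + 4 + 6 + 5) / 4 = 19/4 = 4.75

Step 2 — sample variances and covariances s[i,j] = (1/(n-1)) · Σ_k (x_{k,i} - mean_i) · (x_{k,j} - mean_j), with n-1 = 3:
  s[X,X] = ((0.75)·(0.75) + (-2.25)·(-2.25) + (-1.25)·(-1.25) + (2.75)·(2.75)) / 3 = 14.75/3 = 4.9167
  s[X,Y] = ((0.75)·(-0.75) + (-2.25)·(-0.75) + (-1.25)·(1.25) + (2.75)·(0.25)) / 3 = 0.25/3 = 0.0833
  s[Y,Y] = ((-0.75)·(-0.75) + (-0.75)·(-0.75) + (1.25)·(1.25) + (0.25)·(0.25)) / 3 = 2.75/3 = 0.9167
  Sample standard deviations s_i = √(s[i,i]):
  s(X) = √(4.9167) = 2.2174
  s(Y) = √(0.9167) = 0.9574

Step 3 — r_{ij} = s_{ij} / (s_i · s_j):
  r[X,X] = 1 (diagonal).
  r[X,Y] = 0.0833 / (2.2174 · 0.9574) = 0.0833 / 2.123 = 0.0393
  r[Y,Y] = 1 (diagonal).

R is symmetric with unit diagonal. Assembling:

R = [[1, 0.0393],
 [0.0393, 1]]


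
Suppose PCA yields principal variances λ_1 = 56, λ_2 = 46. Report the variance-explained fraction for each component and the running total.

Step 1 — total variance = trace(Sigma) = Σ λ_i = 56 + 46 = 102.

Step 2 — fraction explained by component i = λ_i / Σ λ:
  PC1: 56/102 = 0.549
  PC2: 46/102 = 0.451

Step 3 — cumulative fraction after k components = (λ_1 + ... + λ_k) / Σ λ:
  k = 1: 56/102 = 0.549
  k = 2: (56 + 46)/102 = 102/102 = 1

Summary (fraction, with percent):

explained: PC1 0.549 (54.9%), PC2 0.451 (45.1%);  cumulative: 0.549, 1


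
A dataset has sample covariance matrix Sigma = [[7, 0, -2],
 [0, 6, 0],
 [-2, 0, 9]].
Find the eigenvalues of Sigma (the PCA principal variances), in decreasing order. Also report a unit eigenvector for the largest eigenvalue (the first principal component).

Step 1 — characteristic polynomial p(λ) = det(λI - Sigma) = λ³ - tr·λ² + c_1·λ - det, where tr = trace, c_1 = sum of the principal 2×2 minors, det = det(Sigma):
  tr = 7 + 6 + 9 = 22,
  c_1 = (7·6 - (0)²) + (7·9 - (-2)²) + (6·9 - (0)²) = 42 + 59 + 54 = 155,
  det = 7·(6·9 - (0)²) - (0)·((0)·9 - (0)·(-2)) + (-2)·((0)·(0) - 6·(-2)) = 7·(54) - (0)·(0) + (-2)·(12) = 354.
  So p(λ) = λ³ - 22λ² + 155λ - 354.
Step 2 — look for an integer root (rational root theorem: any rational root is an integer divisor of 354). Testing λ = 6:
  p(6) = 216 - 792 + 930 - 354 = 0  ✓
  Dividing out (λ - 6): p(λ) = (λ - 6)(λ² - 16λ + 59).
Step 3 — remaining eigenvalues from the quadratic λ² - 16λ + 59 = 0:
  Δ = 16² - 4·59 = 256 - 236 = 20,  λ = (16 ± √20)/2 = (16 ± 4.4721)/2 ≈ 10.2361 or 5.7639.
  Sorted: λ_1 = 10.2361,  λ_2 = 6,  λ_3 = 5.7639  (check: sum = 22 = tr ✓).

Step 4 — unit eigenvector for λ_1 ≈ 10.2361: v spans the null space of (Sigma - λ_1 I), whose rows are
  r_1 = (-3.2361, 0, -2),  r_2 = (0, -4.2361, 0),  r_3 = (-2, 0, -1.2361).
  v is orthogonal to every row, so take v ∝ r_1 × r_2 = ((0)·(0) - (-2)·(-4.2361), (-2)·(0) - (-3.2361)·(0), (-3.2361)·(-4.2361) - (0)·(0)) ≈ (-8.4721, 0, 13.7082).
  Rescale (multiply by -1 so the first nonzero entry is positive): u = (8.4721, 0, -13.7082).
  ||u|| = √((8.4721)² + (0)² + (-13.7082)²) = √(259.6919) ≈ 16.115,  v_1 = u/||u|| ≈ (0.5257, 0, -0.8507) (||v_1|| = 1).

λ_1 = 10.2361,  λ_2 = 6,  λ_3 = 5.7639;  v_1 ≈ (0.5257, 0, -0.8507)


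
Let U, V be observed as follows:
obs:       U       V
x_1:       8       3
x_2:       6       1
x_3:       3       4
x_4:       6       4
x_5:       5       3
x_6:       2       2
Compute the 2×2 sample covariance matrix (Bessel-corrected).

Step 1 — column means:
  mean(U) = (8 + 6 + 3 + 6 + 5 + 2) / 6 = 30/6 = 5
  mean(V) = (3 + 1 + 4 + 4 + 3 + 2) / 6 = 17/6 = 2.8333

Step 2 — sample covariance S[i,j] = (1/(n-1)) · Σ_k (x_{k,i} - mean_i) · (x_{k,j} - mean_j), with n-1 = 5.
  S[U,U] = ((3)·(3) + (1)·(1) + (-2)·(-2) + (1)·(1) + (0)·(0) + (-3)·(-3)) / 5 = 24/5 = 4.8
  S[U,V] = ((3)·(0.1667) + (1)·(-1.8333) + (-2)·(1.1667) + (1)·(1.1667) + (0)·(0.1667) + (-3)·(-0.8333)) / 5 = 0/5 = 0
  S[V,V] = ((0.1667)·(0.1667) + (-1.8333)·(-1.8333) + (1.1667)·(1.1667) + (1.1667)·(1.1667) + (0.1667)·(0.1667) + (-0.8333)·(-0.8333)) / 5 = 6.8333/5 = 1.3667

S is symmetric (S[j,i] = S[i,j]). Assembling:

S = [[4.8, 0],
 [0, 1.3667]]


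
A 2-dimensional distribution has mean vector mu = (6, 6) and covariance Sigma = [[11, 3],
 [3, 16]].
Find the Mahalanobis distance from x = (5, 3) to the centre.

Step 1 — centre the observation: (x - mu) = (-1, -3).

Step 2 — invert Sigma. det(Sigma) = 11·16 - (3)² = 167.
  Sigma^{-1} = (1/det) · [[d, -b], [-b, a]] = [[0.0958, -0.018],
 [-0.018, 0.0659]].

Step 3 — form the quadratic (x - mu)^T · Sigma^{-1} · (x - mu):
  Sigma^{-1} · (x - mu) = (-0.0419, -0.1796).
  (x - mu)^T · [Sigma^{-1} · (x - mu)] = (-1)·(-0.0419) + (-3)·(-0.1796) = 0.5808.

Step 4 — take square root: d = √(0.5808) ≈ 0.7621.

d(x, mu) = √(0.5808) ≈ 0.7621


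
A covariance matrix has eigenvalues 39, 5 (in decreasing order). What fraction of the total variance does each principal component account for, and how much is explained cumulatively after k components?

Step 1 — total variance = trace(Sigma) = Σ λ_i = 39 + 5 = 44.

Step 2 — fraction explained by component i = λ_i / Σ λ:
  PC1: 39/44 = 0.8864
  PC2: 5/44 = 0.1136

Step 3 — cumulative fraction after k components = (λ_1 + ... + λ_k) / Σ λ:
  k = 1: 39/44 = 0.8864
  k = 2: (39 + 5)/44 = 44/44 = 1

Summary (fraction, with percent):

explained: PC1 0.8864 (88.64%), PC2 0.1136 (11.36%);  cumulative: 0.8864, 1


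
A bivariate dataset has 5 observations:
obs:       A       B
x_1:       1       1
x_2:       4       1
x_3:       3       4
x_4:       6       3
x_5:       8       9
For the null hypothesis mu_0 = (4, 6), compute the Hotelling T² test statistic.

Step 1 — sample mean vector:
  mean(A) = (1 + 4 + 3 + 6 + 8) / 5 = 22/5 = 4.4
  mean(B) = (1 + 1 + 4 + 3 + 9) / 5 = 18/5 = 3.6
  x̄ = (4.4, 3.6),  deviation x̄ - mu_0 = (4.4, 3.6) - (4, 6) = (0.4, -2.4).

Step 2 — sample covariance matrix, S[i,j] = (1/(n-1)) · Σ_k (x_{k,i} - mean_i) · (x_{k,j} - mean_j), divisor n-1 = 4:
  S[A,A] = ((-3.4)·(-3.4) + (-0.4)·(-0.4) + (-1.4)·(-1.4) + (1.6)·(1.6) + (3.6)·(3.6)) / 4 = 29.2/4 = 7.3
  S[A,B] = ((-3.4)·(-2.6) + (-0.4)·(-2.6) + (-1.4)·(0.4) + (1.6)·(-0.6) + (3.6)·(5.4)) / 4 = 27.8/4 = 6.95
  S[B,B] = ((-2.6)·(-2.6) + (-2.6)·(-2.6) + (0.4)·(0.4) + (-0.6)·(-0.6) + (5.4)·(5.4)) / 4 = 43.2/4 = 10.8
  S = [[7.3, 6.95],
 [6.95, 10.8]].

Step 3 — invert S. det(S) = 7.3·10.8 - (6.95)² = 30.5375.
  S^{-1} = (1/det) · [[d, -b], [-b, a]] = [[0.3537, -0.2276],
 [-0.2276, 0.2391]].

Step 4 — quadratic form (x̄ - mu_0)^T · S^{-1} · (x̄ - mu_0):
  S^{-1} · (x̄ - mu_0) = (0.6877, -0.6648),
  (x̄ - mu_0)^T · [...] = (0.4)·(0.6877) + (-2.4)·(-0.6648) = 1.8705.

Step 5 — scale by n: T² = 5 · 1.8705 = 9.3524.

T² ≈ 9.3524


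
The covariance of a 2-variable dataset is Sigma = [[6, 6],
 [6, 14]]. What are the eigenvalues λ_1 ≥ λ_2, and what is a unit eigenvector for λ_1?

Step 1 — characteristic polynomial of 2×2 Sigma:
  det(Sigma - λI) = λ² - trace · λ + det = 0.
  trace = 6 + 14 = 20, det = 6·14 - (6)² = 48.
Step 2 — discriminant:
  Δ = trace² - 4·det = 400 - 192 = 208.
Step 3 — eigenvalues:
  λ = (trace ± √Δ)/2 = (20 ± 14.4222)/2,
  λ_1 = 17.2111,  λ_2 = 2.7889.

Step 4 — unit eigenvector for λ_1: solve (Sigma - λ_1 I)v = 0. First row:
  (6 - 17.2111)·v_x + (6)·v_y = 0, i.e. (-11.2111)·v_x + (6)·v_y = 0,
  so v ∝ (b, λ_1 - a) = (6, 11.2111) = u.
  ||u|| = √((6)² + (11.2111)²) = √(161.6888) ≈ 12.7157,
  v_1 = u/||u|| ≈ (0.4719, 0.8817) (||v_1|| = 1).

λ_1 = 17.2111,  λ_2 = 2.7889;  v_1 ≈ (0.4719, 0.8817)


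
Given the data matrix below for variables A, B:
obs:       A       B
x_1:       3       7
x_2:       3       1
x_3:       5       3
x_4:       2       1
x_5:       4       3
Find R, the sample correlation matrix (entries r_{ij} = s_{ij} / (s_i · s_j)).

Step 1 — column means:
  mean(A) = (3 + 3 + 5 + 2 + 4) / 5 = 17/5 = 3.4
  mean(B) = (7 + 1 + 3 + 1 + 3) / 5 = 15/5 = 3

Step 2 — sample variances and covariances s[i,j] = (1/(n-1)) · Σ_k (x_{k,i} - mean_i) · (x_{k,j} - mean_j), with n-1 = 4:
  s[A,A] = ((-0.4)·(-0.4) + (-0.4)·(-0.4) + (1.6)·(1.6) + (-1.4)·(-1.4) + (0.6)·(0.6)) / 4 = 5.2/4 = 1.3
  s[A,B] = ((-0.4)·(4) + (-0.4)·(-2) + (1.6)·(0) + (-1.4)·(-2) + (0.6)·(0)) / 4 = 2/4 = 0.5
  s[B,B] = ((4)·(4) + (-2)·(-2) + (0)·(0) + (-2)·(-2) + (0)·(0)) / 4 = 24/4 = 6
  Sample standard deviations s_i = √(s[i,i]):
  s(A) = √(1.3) = 1.1402
  s(B) = √(6) = 2.4495

Step 3 — r_{ij} = s_{ij} / (s_i · s_j):
  r[A,A] = 1 (diagonal).
  r[A,B] = 0.5 / (1.1402 · 2.4495) = 0.5 / 2.7928 = 0.179
  r[B,B] = 1 (diagonal).

R is symmetric with unit diagonal. Assembling:

R = [[1, 0.179],
 [0.179, 1]]


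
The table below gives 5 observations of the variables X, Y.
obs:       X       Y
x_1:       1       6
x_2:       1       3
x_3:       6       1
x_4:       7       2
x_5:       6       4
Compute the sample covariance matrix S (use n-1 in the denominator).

Step 1 — column means:
  mean(X) = (1 + 1 + 6 + 7 + 6) / 5 = 21/5 = 4.2
  mean(Y) = (6 + 3 + 1 + 2 + 4) / 5 = 16/5 = 3.2

Step 2 — sample covariance S[i,j] = (1/(n-1)) · Σ_k (x_{k,i} - mean_i) · (x_{k,j} - mean_j), with n-1 = 4.
  S[X,X] = ((-3.2)·(-3.2) + (-3.2)·(-3.2) + (1.8)·(1.8) + (2.8)·(2.8) + (1.8)·(1.8)) / 4 = 34.8/4 = 8.7
  S[X,Y] = ((-3.2)·(2.8) + (-3.2)·(-0.2) + (1.8)·(-2.2) + (2.8)·(-1.2) + (1.8)·(0.8)) / 4 = -14.2/4 = -3.55
  S[Y,Y] = ((2.8)·(2.8) + (-0.2)·(-0.2) + (-2.2)·(-2.2) + (-1.2)·(-1.2) + (0.8)·(0.8)) / 4 = 14.8/4 = 3.7

S is symmetric (S[j,i] = S[i,j]). Assembling:

S = [[8.7, -3.55],
 [-3.55, 3.7]]


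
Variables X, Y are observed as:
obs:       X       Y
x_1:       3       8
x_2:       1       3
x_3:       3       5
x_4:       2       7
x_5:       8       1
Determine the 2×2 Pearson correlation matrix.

Step 1 — column means:
  mean(X) = (3 + 1 + 3 + 2 + 8) / 5 = 17/5 = 3.4
  mean(Y) = (8 + 3 + 5 + 7 + 1) / 5 = 24/5 = 4.8

Step 2 — sample variances and covariances s[i,j] = (1/(n-1)) · Σ_k (x_{k,i} - mean_i) · (x_{k,j} - mean_j), with n-1 = 4:
  s[X,X] = ((-0.4)·(-0.4) + (-2.4)·(-2.4) + (-0.4)·(-0.4) + (-1.4)·(-1.4) + (4.6)·(4.6)) / 4 = 29.2/4 = 7.3
  s[X,Y] = ((-0.4)·(3.2) + (-2.4)·(-1.8) + (-0.4)·(0.2) + (-1.4)·(2.2) + (4.6)·(-3.8)) / 4 = -17.6/4 = -4.4
  s[Y,Y] = ((3.2)·(3.2) + (-1.8)·(-1.8) + (0.2)·(0.2) + (2.2)·(2.2) + (-3.8)·(-3.8)) / 4 = 32.8/4 = 8.2
  Sample standard deviations s_i = √(s[i,i]):
  s(X) = √(7.3) = 2.7019
  s(Y) = √(8.2) = 2.8636

Step 3 — r_{ij} = s_{ij} / (s_i · s_j):
  r[X,X] = 1 (diagonal).
  r[X,Y] = -4.4 / (2.7019 · 2.8636) = -4.4 / 7.7369 = -0.5687
  r[Y,Y] = 1 (diagonal).

R is symmetric with unit diagonal. Assembling:

R = [[1, -0.5687],
 [-0.5687, 1]]


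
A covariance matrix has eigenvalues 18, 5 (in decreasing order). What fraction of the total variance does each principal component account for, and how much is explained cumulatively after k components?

Step 1 — total variance = trace(Sigma) = Σ λ_i = 18 + 5 = 23.

Step 2 — fraction explained by component i = λ_i / Σ λ:
  PC1: 18/23 = 0.7826
  PC2: 5/23 = 0.2174

Step 3 — cumulative fraction after k components = (λ_1 + ... + λ_k) / Σ λ:
  k = 1: 18/23 = 0.7826
  k = 2: (18 + 5)/23 = 23/23 = 1

Summary (fraction, with percent):

explained: PC1 0.7826 (78.26%), PC2 0.2174 (21.74%);  cumulative: 0.7826, 1


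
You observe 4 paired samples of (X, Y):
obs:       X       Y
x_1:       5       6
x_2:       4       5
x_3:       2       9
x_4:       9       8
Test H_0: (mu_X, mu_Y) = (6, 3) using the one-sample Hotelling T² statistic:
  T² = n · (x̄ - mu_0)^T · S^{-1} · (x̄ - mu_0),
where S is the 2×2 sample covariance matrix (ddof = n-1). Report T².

Step 1 — sample mean vector:
  mean(X) = (5 + 4 + 2 + 9) / 4 = 20/4 = 5
  mean(Y) = (6 + 5 + 9 + 8) / 4 = 28/4 = 7
  x̄ = (5, 7),  deviation x̄ - mu_0 = (5, 7) - (6, 3) = (-1, 4).

Step 2 — sample covariance matrix, S[i,j] = (1/(n-1)) · Σ_k (x_{k,i} - mean_i) · (x_{k,j} - mean_j), divisor n-1 = 3:
  S[X,X] = ((0)·(0) + (-1)·(-1) + (-3)·(-3) + (4)·(4)) / 3 = 26/3 = 8.6667
  S[X,Y] = ((0)·(-1) + (-1)·(-2) + (-3)·(2) + (4)·(1)) / 3 = 0/3 = 0
  S[Y,Y] = ((-1)·(-1) + (-2)·(-2) + (2)·(2) + (1)·(1)) / 3 = 10/3 = 3.3333
  S = [[8.6667, 0],
 [0, 3.3333]].

Step 3 — invert S. det(S) = 8.6667·3.3333 - (0)² = 28.8889.
  S^{-1} = (1/det) · [[d, -b], [-b, a]] = [[0.1154, 0],
 [0, 0.3]].

Step 4 — quadratic form (x̄ - mu_0)^T · S^{-1} · (x̄ - mu_0):
  S^{-1} · (x̄ - mu_0) = (-0.1154, 1.2),
  (x̄ - mu_0)^T · [...] = (-1)·(-0.1154) + (4)·(1.2) = 4.9154.

Step 5 — scale by n: T² = 4 · 4.9154 = 19.6615.

T² ≈ 19.6615


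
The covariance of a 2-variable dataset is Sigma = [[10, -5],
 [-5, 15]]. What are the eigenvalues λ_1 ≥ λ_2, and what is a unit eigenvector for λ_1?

Step 1 — characteristic polynomial of 2×2 Sigma:
  det(Sigma - λI) = λ² - trace · λ + det = 0.
  trace = 10 + 15 = 25, det = 10·15 - (-5)² = 125.
Step 2 — discriminant:
  Δ = trace² - 4·det = 625 - 500 = 125.
Step 3 — eigenvalues:
  λ = (trace ± √Δ)/2 = (25 ± 11.1803)/2,
  λ_1 = 18.0902,  λ_2 = 6.9098.

Step 4 — unit eigenvector for λ_1: solve (Sigma - λ_1 I)v = 0. First row:
  (10 - 18.0902)·v_x + (-5)·v_y = 0, i.e. (-8.0902)·v_x + (-5)·v_y = 0,
  so v ∝ (b, λ_1 - a) = (-5, 8.0902); multiply by -1 so the first entry is positive: u = (5, -8.0902).
  ||u|| = √((5)² + (-8.0902)²) = √(90.4508) ≈ 9.5106,
  v_1 = u/||u|| ≈ (0.5257, -0.8507) (||v_1|| = 1).

λ_1 = 18.0902,  λ_2 = 6.9098;  v_1 ≈ (0.5257, -0.8507)


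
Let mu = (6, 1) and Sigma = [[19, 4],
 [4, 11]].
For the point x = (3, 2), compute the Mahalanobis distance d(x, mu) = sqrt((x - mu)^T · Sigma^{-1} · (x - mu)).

Step 1 — centre the observation: (x - mu) = (-3, 1).

Step 2 — invert Sigma. det(Sigma) = 19·11 - (4)² = 193.
  Sigma^{-1} = (1/det) · [[d, -b], [-b, a]] = [[0.057, -0.0207],
 [-0.0207, 0.0984]].

Step 3 — form the quadratic (x - mu)^T · Sigma^{-1} · (x - mu):
  Sigma^{-1} · (x - mu) = (-0.1917, 0.1606).
  (x - mu)^T · [Sigma^{-1} · (x - mu)] = (-3)·(-0.1917) + (1)·(0.1606) = 0.7358.

Step 4 — take square root: d = √(0.7358) ≈ 0.8578.

d(x, mu) = √(0.7358) ≈ 0.8578


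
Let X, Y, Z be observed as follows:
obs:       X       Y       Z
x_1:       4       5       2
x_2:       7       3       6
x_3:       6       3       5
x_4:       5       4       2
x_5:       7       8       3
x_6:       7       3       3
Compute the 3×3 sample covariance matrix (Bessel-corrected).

Step 1 — column means:
  mean(X) = (4 + 7 + 6 + 5 + 7 + 7) / 6 = 36/6 = 6
  mean(Y) = (5 + 3 + 3 + 4 + 8 + 3) / 6 = 26/6 = 4.3333
  mean(Z) = (2 + 6 + 5 + 2 + 3 + 3) / 6 = 21/6 = 3.5

Step 2 — sample covariance S[i,j] = (1/(n-1)) · Σ_k (x_{k,i} - mean_i) · (x_{k,j} - mean_j), with n-1 = 5.
  S[X,X] = ((-2)·(-2) + (1)·(1) + (0)·(0) + (-1)·(-1) + (1)·(1) + (1)·(1)) / 5 = 8/5 = 1.6
  S[X,Y] = ((-2)·(0.6667) + (1)·(-1.3333) + (0)·(-1.3333) + (-1)·(-0.3333) + (1)·(3.6667) + (1)·(-1.3333)) / 5 = 0/5 = 0
  S[X,Z] = ((-2)·(-1.5) + (1)·(2.5) + (0)·(1.5) + (-1)·(-1.5) + (1)·(-0.5) + (1)·(-0.5)) / 5 = 6/5 = 1.2
  S[Y,Y] = ((0.6667)·(0.6667) + (-1.3333)·(-1.3333) + (-1.3333)·(-1.3333) + (-0.3333)·(-0.3333) + (3.6667)·(3.6667) + (-1.3333)·(-1.3333)) / 5 = 19.3333/5 = 3.8667
  S[Y,Z] = ((0.6667)·(-1.5) + (-1.3333)·(2.5) + (-1.3333)·(1.5) + (-0.3333)·(-1.5) + (3.6667)·(-0.5) + (-1.3333)·(-0.5)) / 5 = -7/5 = -1.4
  S[Z,Z] = ((-1.5)·(-1.5) + (2.5)·(2.5) + (1.5)·(1.5) + (-1.5)·(-1.5) + (-0.5)·(-0.5) + (-0.5)·(-0.5)) / 5 = 13.5/5 = 2.7

S is symmetric (S[j,i] = S[i,j]). Assembling:

S = [[1.6, 0, 1.2],
 [0, 3.8667, -1.4],
 [1.2, -1.4, 2.7]]


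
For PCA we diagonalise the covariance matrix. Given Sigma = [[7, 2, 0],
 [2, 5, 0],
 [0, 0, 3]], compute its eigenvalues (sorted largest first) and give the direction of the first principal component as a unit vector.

Step 1 — characteristic polynomial p(λ) = det(λI - Sigma) = λ³ - tr·λ² + c_1·λ - det, where tr = trace, c_1 = sum of the principal 2×2 minors, det = det(Sigma):
  tr = 7 + 5 + 3 = 15,
  c_1 = (7·5 - (2)²) + (7·3 - (0)²) + (5·3 - (0)²) = 31 + 21 + 15 = 67,
  det = 7·(5·3 - (0)²) - (2)·((2)·3 - (0)·(0)) + (0)·((2)·(0) - 5·(0)) = 7·(15) - (2)·(6) + (0)·(0) = 93.
  So p(λ) = λ³ - 15λ² + 67λ - 93.
Step 2 — look for an integer root (rational root theorem: any rational root is an integer divisor of 93). Testing λ = 3:
  p(3) = 27 - 135 + 201 - 93 = 0  ✓
  Dividing out (λ - 3): p(λ) = (λ - 3)(λ² - 12λ + 31).
Step 3 — remaining eigenvalues from the quadratic λ² - 12λ + 31 = 0:
  Δ = 12² - 4·31 = 144 - 124 = 20,  λ = (12 ± √20)/2 = (12 ± 4.4721)/2 ≈ 8.2361 or 3.7639.
  Sorted: λ_1 = 8.2361,  λ_2 = 3.7639,  λ_3 = 3  (check: sum = 15 = tr ✓).

Step 4 — unit eigenvector for λ_1 ≈ 8.2361: v spans the null space of (Sigma - λ_1 I), whose rows are
  r_1 = (-1.2361, 2, 0),  r_2 = (2, -3.2361, 0),  r_3 = (0, 0, -5.2361).
  v is orthogonal to every row, so take v ∝ r_1 × r_3 = ((2)·(-5.2361) - (0)·(0), (0)·(0) - (-1.2361)·(-5.2361), (-1.2361)·(0) - (2)·(0)) ≈ (-10.4721, -6.4721, 0).
  Rescale (multiply by -1 so the first nonzero entry is positive): u = (10.4721, 6.4721, 0).
  ||u|| = √((10.4721)² + (6.4721)² + (0)²) = √(151.5542) ≈ 12.3107,  v_1 = u/||u|| ≈ (0.8507, 0.5257, 0) (||v_1|| = 1).

λ_1 = 8.2361,  λ_2 = 3.7639,  λ_3 = 3;  v_1 ≈ (0.8507, 0.5257, 0)


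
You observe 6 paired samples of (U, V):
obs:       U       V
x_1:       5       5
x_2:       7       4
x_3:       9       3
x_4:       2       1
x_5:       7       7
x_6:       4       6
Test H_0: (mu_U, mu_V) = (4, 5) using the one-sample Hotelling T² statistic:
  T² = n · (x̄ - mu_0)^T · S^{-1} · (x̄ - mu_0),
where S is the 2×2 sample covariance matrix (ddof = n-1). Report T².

Step 1 — sample mean vector:
  mean(U) = (5 + 7 + 9 + 2 + 7 + 4) / 6 = 34/6 = 5.6667
  mean(V) = (5 + 4 + 3 + 1 + 7 + 6) / 6 = 26/6 = 4.3333
  x̄ = (5.6667, 4.3333),  deviation x̄ - mu_0 = (5.6667, 4.3333) - (4, 5) = (1.6667, -0.6667).

Step 2 — sample covariance matrix, S[i,j] = (1/(n-1)) · Σ_k (x_{k,i} - mean_i) · (x_{k,j} - mean_j), divisor n-1 = 5:
  S[U,U] = ((-0.6667)·(-0.6667) + (1.3333)·(1.3333) + (3.3333)·(3.3333) + (-3.6667)·(-3.6667) + (1.3333)·(1.3333) + (-1.6667)·(-1.6667)) / 5 = 31.3333/5 = 6.2667
  S[U,V] = ((-0.6667)·(0.6667) + (1.3333)·(-0.3333) + (3.3333)·(-1.3333) + (-3.6667)·(-3.3333) + (1.3333)·(2.6667) + (-1.6667)·(1.6667)) / 5 = 7.6667/5 = 1.5333
  S[V,V] = ((0.6667)·(0.6667) + (-0.3333)·(-0.3333) + (-1.3333)·(-1.3333) + (-3.3333)·(-3.3333) + (2.6667)·(2.6667) + (1.6667)·(1.6667)) / 5 = 23.3333/5 = 4.6667
  S = [[6.2667, 1.5333],
 [1.5333, 4.6667]].

Step 3 — invert S. det(S) = 6.2667·4.6667 - (1.5333)² = 26.8933.
  S^{-1} = (1/det) · [[d, -b], [-b, a]] = [[0.1735, -0.057],
 [-0.057, 0.233]].

Step 4 — quadratic form (x̄ - mu_0)^T · S^{-1} · (x̄ - mu_0):
  S^{-1} · (x̄ - mu_0) = (0.3272, -0.2504),
  (x̄ - mu_0)^T · [...] = (1.6667)·(0.3272) + (-0.6667)·(-0.2504) = 0.7123.

Step 5 — scale by n: T² = 6 · 0.7123 = 4.2737.

T² ≈ 4.2737


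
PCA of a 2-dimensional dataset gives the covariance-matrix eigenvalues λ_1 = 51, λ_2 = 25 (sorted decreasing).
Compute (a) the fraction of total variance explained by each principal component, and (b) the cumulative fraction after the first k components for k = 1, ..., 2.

Step 1 — total variance = trace(Sigma) = Σ λ_i = 51 + 25 = 76.

Step 2 — fraction explained by component i = λ_i / Σ λ:
  PC1: 51/76 = 0.6711
  PC2: 25/76 = 0.3289

Step 3 — cumulative fraction after k components = (λ_1 + ... + λ_k) / Σ λ:
  k = 1: 51/76 = 0.6711
  k = 2: (51 + 25)/76 = 76/76 = 1

Summary (fraction, with percent):

explained: PC1 0.6711 (67.11%), PC2 0.3289 (32.89%);  cumulative: 0.6711, 1


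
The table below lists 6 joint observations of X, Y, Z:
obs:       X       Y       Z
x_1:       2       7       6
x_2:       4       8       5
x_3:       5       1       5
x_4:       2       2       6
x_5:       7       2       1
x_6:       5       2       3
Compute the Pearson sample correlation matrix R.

Step 1 — column means:
  mean(X) = (2 + 4 + 5 + 2 + 7 + 5) / 6 = 25/6 = 4.1667
  mean(Y) = (7 + 8 + 1 + 2 + 2 + 2) / 6 = 22/6 = 3.6667
  mean(Z) = (6 + 5 + 5 + 6 + 1 + 3) / 6 = 26/6 = 4.3333

Step 2 — sample variances and covariances s[i,j] = (1/(n-1)) · Σ_k (x_{k,i} - mean_i) · (x_{k,j} - mean_j), with n-1 = 5:
  s[X,X] = ((-2.1667)·(-2.1667) + (-0.1667)·(-0.1667) + (0.8333)·(0.8333) + (-2.1667)·(-2.1667) + (2.8333)·(2.8333) + (0.8333)·(0.8333)) / 5 = 18.8333/5 = 3.7667
  s[X,Y] = ((-2.1667)·(3.3333) + (-0.1667)·(4.3333) + (0.8333)·(-2.6667) + (-2.1667)·(-1.6667) + (2.8333)·(-1.6667) + (0.8333)·(-1.6667)) / 5 = -12.6667/5 = -2.5333
  s[X,Z] = ((-2.1667)·(1.6667) + (-0.1667)·(0.6667) + (0.8333)·(0.6667) + (-2.1667)·(1.6667) + (2.8333)·(-3.3333) + (0.8333)·(-1.3333)) / 5 = -17.3333/5 = -3.4667
  s[Y,Y] = ((3.3333)·(3.3333) + (4.3333)·(4.3333) + (-2.6667)·(-2.6667) + (-1.6667)·(-1.6667) + (-1.6667)·(-1.6667) + (-1.6667)·(-1.6667)) / 5 = 45.3333/5 = 9.0667
  s[Y,Z] = ((3.3333)·(1.6667) + (4.3333)·(0.6667) + (-2.6667)·(0.6667) + (-1.6667)·(1.6667) + (-1.6667)·(-3.3333) + (-1.6667)·(-1.3333)) / 5 = 11.6667/5 = 2.3333
  s[Z,Z] = ((1.6667)·(1.6667) + (0.6667)·(0.6667) + (0.6667)·(0.6667) + (1.6667)·(1.6667) + (-3.3333)·(-3.3333) + (-1.3333)·(-1.3333)) / 5 = 19.3333/5 = 3.8667
  Sample standard deviations s_i = √(s[i,i]):
  s(X) = √(3.7667) = 1.9408
  s(Y) = √(9.0667) = 3.0111
  s(Z) = √(3.8667) = 1.9664

Step 3 — r_{ij} = s_{ij} / (s_i · s_j):
  r[X,X] = 1 (diagonal).
  r[X,Y] = -2.5333 / (1.9408 · 3.0111) = -2.5333 / 5.8439 = -0.4335
  r[X,Z] = -3.4667 / (1.9408 · 1.9664) = -3.4667 / 3.8163 = -0.9084
  r[Y,Y] = 1 (diagonal).
  r[Y,Z] = 2.3333 / (3.0111 · 1.9664) = 2.3333 / 5.921 = 0.3941
  r[Z,Z] = 1 (diagonal).

R is symmetric with unit diagonal. Assembling:

R = [[1, -0.4335, -0.9084],
 [-0.4335, 1, 0.3941],
 [-0.9084, 0.3941, 1]]


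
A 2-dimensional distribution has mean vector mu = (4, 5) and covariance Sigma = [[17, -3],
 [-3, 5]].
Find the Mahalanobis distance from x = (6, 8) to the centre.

Step 1 — centre the observation: (x - mu) = (2, 3).

Step 2 — invert Sigma. det(Sigma) = 17·5 - (-3)² = 76.
  Sigma^{-1} = (1/det) · [[d, -b], [-b, a]] = [[0.0658, 0.0395],
 [0.0395, 0.2237]].

Step 3 — form the quadratic (x - mu)^T · Sigma^{-1} · (x - mu):
  Sigma^{-1} · (x - mu) = (0.25, 0.75).
  (x - mu)^T · [Sigma^{-1} · (x - mu)] = (2)·(0.25) + (3)·(0.75) = 2.75.

Step 4 — take square root: d = √(2.75) ≈ 1.6583.

d(x, mu) = √(2.75) ≈ 1.6583


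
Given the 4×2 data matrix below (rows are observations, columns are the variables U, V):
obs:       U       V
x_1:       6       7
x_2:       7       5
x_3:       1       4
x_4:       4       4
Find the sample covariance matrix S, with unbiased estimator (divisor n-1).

Step 1 — column means:
  mean(U) = (6 + 7 + 1 + 4) / 4 = 18/4 = 4.5
  mean(V) = (7 + 5 + 4 + 4) / 4 = 20/4 = 5

Step 2 — sample covariance S[i,j] = (1/(n-1)) · Σ_k (x_{k,i} - mean_i) · (x_{k,j} - mean_j), with n-1 = 3.
  S[U,U] = ((1.5)·(1.5) + (2.5)·(2.5) + (-3.5)·(-3.5) + (-0.5)·(-0.5)) / 3 = 21/3 = 7
  S[U,V] = ((1.5)·(2) + (2.5)·(0) + (-3.5)·(-1) + (-0.5)·(-1)) / 3 = 7/3 = 2.3333
  S[V,V] = ((2)·(2) + (0)·(0) + (-1)·(-1) + (-1)·(-1)) / 3 = 6/3 = 2

S is symmetric (S[j,i] = S[i,j]). Assembling:

S = [[7, 2.3333],
 [2.3333, 2]]


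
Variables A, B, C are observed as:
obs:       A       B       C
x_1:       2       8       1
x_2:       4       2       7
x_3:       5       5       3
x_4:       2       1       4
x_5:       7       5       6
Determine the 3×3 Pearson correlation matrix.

Step 1 — column means:
  mean(A) = (2 + 4 + 5 + 2 + 7) / 5 = 20/5 = 4
  mean(B) = (8 + 2 + 5 + 1 + 5) / 5 = 21/5 = 4.2
  mean(C) = (1 + 7 + 3 + 4 + 6) / 5 = 21/5 = 4.2

Step 2 — sample variances and covariances s[i,j] = (1/(n-1)) · Σ_k (x_{k,i} - mean_i) · (x_{k,j} - mean_j), with n-1 = 4:
  s[A,A] = ((-2)·(-2) + (0)·(0) + (1)·(1) + (-2)·(-2) + (3)·(3)) / 4 = 18/4 = 4.5
  s[A,B] = ((-2)·(3.8) + (0)·(-2.2) + (1)·(0.8) + (-2)·(-3.2) + (3)·(0.8)) / 4 = 2/4 = 0.5
  s[A,C] = ((-2)·(-3.2) + (0)·(2.8) + (1)·(-1.2) + (-2)·(-0.2) + (3)·(1.8)) / 4 = 11/4 = 2.75
  s[B,B] = ((3.8)·(3.8) + (-2.2)·(-2.2) + (0.8)·(0.8) + (-3.2)·(-3.2) + (0.8)·(0.8)) / 4 = 30.8/4 = 7.7
  s[B,C] = ((3.8)·(-3.2) + (-2.2)·(2.8) + (0.8)·(-1.2) + (-3.2)·(-0.2) + (0.8)·(1.8)) / 4 = -17.2/4 = -4.3
  s[C,C] = ((-3.2)·(-3.2) + (2.8)·(2.8) + (-1.2)·(-1.2) + (-0.2)·(-0.2) + (1.8)·(1.8)) / 4 = 22.8/4 = 5.7
  Sample standard deviations s_i = √(s[i,i]):
  s(A) = √(4.5) = 2.1213
  s(B) = √(7.7) = 2.7749
  s(C) = √(5.7) = 2.3875

Step 3 — r_{ij} = s_{ij} / (s_i · s_j):
  r[A,A] = 1 (diagonal).
  r[A,B] = 0.5 / (2.1213 · 2.7749) = 0.5 / 5.8864 = 0.0849
  r[A,C] = 2.75 / (2.1213 · 2.3875) = 2.75 / 5.0646 = 0.543
  r[B,B] = 1 (diagonal).
  r[B,C] = -4.3 / (2.7749 · 2.3875) = -4.3 / 6.625 = -0.6491
  r[C,C] = 1 (diagonal).

R is symmetric with unit diagonal. Assembling:

R = [[1, 0.0849, 0.543],
 [0.0849, 1, -0.6491],
 [0.543, -0.6491, 1]]


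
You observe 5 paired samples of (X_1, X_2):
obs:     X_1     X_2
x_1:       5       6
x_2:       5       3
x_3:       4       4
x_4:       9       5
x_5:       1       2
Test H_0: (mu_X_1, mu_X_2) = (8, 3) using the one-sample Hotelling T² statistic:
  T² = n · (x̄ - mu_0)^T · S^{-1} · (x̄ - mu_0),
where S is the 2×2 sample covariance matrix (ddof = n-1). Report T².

Step 1 — sample mean vector:
  mean(X_1) = (5 + 5 + 4 + 9 + 1) / 5 = 24/5 = 4.8
  mean(X_2) = (6 + 3 + 4 + 5 + 2) / 5 = 20/5 = 4
  x̄ = (4.8, 4),  deviation x̄ - mu_0 = (4.8, 4) - (8, 3) = (-3.2, 1).

Step 2 — sample covariance matrix, S[i,j] = (1/(n-1)) · Σ_k (x_{k,i} - mean_i) · (x_{k,j} - mean_j), divisor n-1 = 4:
  S[X_1,X_1] = ((0.2)·(0.2) + (0.2)·(0.2) + (-0.8)·(-0.8) + (4.2)·(4.2) + (-3.8)·(-3.8)) / 4 = 32.8/4 = 8.2
  S[X_1,X_2] = ((0.2)·(2) + (0.2)·(-1) + (-0.8)·(0) + (4.2)·(1) + (-3.8)·(-2)) / 4 = 12/4 = 3
  S[X_2,X_2] = ((2)·(2) + (-1)·(-1) + (0)·(0) + (1)·(1) + (-2)·(-2)) / 4 = 10/4 = 2.5
  S = [[8.2, 3],
 [3, 2.5]].

Step 3 — invert S. det(S) = 8.2·2.5 - (3)² = 11.5.
  S^{-1} = (1/det) · [[d, -b], [-b, a]] = [[0.2174, -0.2609],
 [-0.2609, 0.713]].

Step 4 — quadratic form (x̄ - mu_0)^T · S^{-1} · (x̄ - mu_0):
  S^{-1} · (x̄ - mu_0) = (-0.9565, 1.5478),
  (x̄ - mu_0)^T · [...] = (-3.2)·(-0.9565) + (1)·(1.5478) = 4.6087.

Step 5 — scale by n: T² = 5 · 4.6087 = 23.0435.

T² ≈ 23.0435


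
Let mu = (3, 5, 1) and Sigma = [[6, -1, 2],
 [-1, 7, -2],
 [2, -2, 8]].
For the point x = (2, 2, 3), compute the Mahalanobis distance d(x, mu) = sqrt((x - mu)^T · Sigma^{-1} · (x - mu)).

Step 1 — centre the observation: (x - mu) = (-1, -3, 2).

Step 2 — invert Sigma (cofactor / det for 3×3, or solve directly):
  Sigma^{-1} = [[0.1831, 0.0141, -0.0423],
 [0.0141, 0.1549, 0.0352],
 [-0.0423, 0.0352, 0.1444]].

Step 3 — form the quadratic (x - mu)^T · Sigma^{-1} · (x - mu):
  Sigma^{-1} · (x - mu) = (-0.3099, -0.4085, 0.2254).
  (x - mu)^T · [Sigma^{-1} · (x - mu)] = (-1)·(-0.3099) + (-3)·(-0.4085) + (2)·(0.2254) = 1.9859.

Step 4 — take square root: d = √(1.9859) ≈ 1.4092.

d(x, mu) = √(1.9859) ≈ 1.4092


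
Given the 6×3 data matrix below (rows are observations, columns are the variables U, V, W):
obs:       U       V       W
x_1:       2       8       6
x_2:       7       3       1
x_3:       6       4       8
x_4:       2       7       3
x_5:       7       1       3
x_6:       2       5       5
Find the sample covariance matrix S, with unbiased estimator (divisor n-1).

Step 1 — column means:
  mean(U) = (2 + 7 + 6 + 2 + 7 + 2) / 6 = 26/6 = 4.3333
  mean(V) = (8 + 3 + 4 + 7 + 1 + 5) / 6 = 28/6 = 4.6667
  mean(W) = (6 + 1 + 8 + 3 + 3 + 5) / 6 = 26/6 = 4.3333

Step 2 — sample covariance S[i,j] = (1/(n-1)) · Σ_k (x_{k,i} - mean_i) · (x_{k,j} - mean_j), with n-1 = 5.
  S[U,U] = ((-2.3333)·(-2.3333) + (2.6667)·(2.6667) + (1.6667)·(1.6667) + (-2.3333)·(-2.3333) + (2.6667)·(2.6667) + (-2.3333)·(-2.3333)) / 5 = 33.3333/5 = 6.6667
  S[U,V] = ((-2.3333)·(3.3333) + (2.6667)·(-1.6667) + (1.6667)·(-0.6667) + (-2.3333)·(2.3333) + (2.6667)·(-3.6667) + (-2.3333)·(0.3333)) / 5 = -29.3333/5 = -5.8667
  S[U,W] = ((-2.3333)·(1.6667) + (2.6667)·(-3.3333) + (1.6667)·(3.6667) + (-2.3333)·(-1.3333) + (2.6667)·(-1.3333) + (-2.3333)·(0.6667)) / 5 = -8.6667/5 = -1.7333
  S[V,V] = ((3.3333)·(3.3333) + (-1.6667)·(-1.6667) + (-0.6667)·(-0.6667) + (2.3333)·(2.3333) + (-3.6667)·(-3.6667) + (0.3333)·(0.3333)) / 5 = 33.3333/5 = 6.6667
  S[V,W] = ((3.3333)·(1.6667) + (-1.6667)·(-3.3333) + (-0.6667)·(3.6667) + (2.3333)·(-1.3333) + (-3.6667)·(-1.3333) + (0.3333)·(0.6667)) / 5 = 10.6667/5 = 2.1333
  S[W,W] = ((1.6667)·(1.6667) + (-3.3333)·(-3.3333) + (3.6667)·(3.6667) + (-1.3333)·(-1.3333) + (-1.3333)·(-1.3333) + (0.6667)·(0.6667)) / 5 = 31.3333/5 = 6.2667

S is symmetric (S[j,i] = S[i,j]). Assembling:

S = [[6.6667, -5.8667, -1.7333],
 [-5.8667, 6.6667, 2.1333],
 [-1.7333, 2.1333, 6.2667]]


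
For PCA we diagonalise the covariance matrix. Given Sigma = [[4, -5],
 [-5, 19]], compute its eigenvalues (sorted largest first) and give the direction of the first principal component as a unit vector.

Step 1 — characteristic polynomial of 2×2 Sigma:
  det(Sigma - λI) = λ² - trace · λ + det = 0.
  trace = 4 + 19 = 23, det = 4·19 - (-5)² = 51.
Step 2 — discriminant:
  Δ = trace² - 4·det = 529 - 204 = 325.
Step 3 — eigenvalues:
  λ = (trace ± √Δ)/2 = (23 ± 18.0278)/2,
  λ_1 = 20.5139,  λ_2 = 2.4861.

Step 4 — unit eigenvector for λ_1: solve (Sigma - λ_1 I)v = 0. First row:
  (4 - 20.5139)·v_x + (-5)·v_y = 0, i.e. (-16.5139)·v_x + (-5)·v_y = 0,
  so v ∝ (b, λ_1 - a) = (-5, 16.5139); multiply by -1 so the first entry is positive: u = (5, -16.5139).
  ||u|| = √((5)² + (-16.5139)²) = √(297.7082) ≈ 17.2542,
  v_1 = u/||u|| ≈ (0.2898, -0.9571) (||v_1|| = 1).

λ_1 = 20.5139,  λ_2 = 2.4861;  v_1 ≈ (0.2898, -0.9571)


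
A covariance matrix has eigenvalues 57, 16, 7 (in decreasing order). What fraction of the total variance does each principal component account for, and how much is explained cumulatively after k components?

Step 1 — total variance = trace(Sigma) = Σ λ_i = 57 + 16 + 7 = 80.

Step 2 — fraction explained by component i = λ_i / Σ λ:
  PC1: 57/80 = 0.7125
  PC2: 16/80 = 0.2
  PC3: 7/80 = 0.0875

Step 3 — cumulative fraction after k components = (λ_1 + ... + λ_k) / Σ λ:
  k = 1: 57/80 = 0.7125
  k = 2: (57 + 16)/80 = 73/80 = 0.9125
  k = 3: (57 + 16 + 7)/80 = 80/80 = 1

Summary (fraction, with percent):

explained: PC1 0.7125 (71.25%), PC2 0.2 (20%), PC3 0.0875 (8.75%);  cumulative: 0.7125, 0.9125, 1


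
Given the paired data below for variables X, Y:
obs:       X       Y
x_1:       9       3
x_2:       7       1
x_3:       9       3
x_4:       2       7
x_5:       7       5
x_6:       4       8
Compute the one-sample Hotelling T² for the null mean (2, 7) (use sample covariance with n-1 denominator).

Step 1 — sample mean vector:
  mean(X) = (9 + 7 + 9 + 2 + 7 + 4) / 6 = 38/6 = 6.3333
  mean(Y) = (3 + 1 + 3 + 7 + 5 + 8) / 6 = 27/6 = 4.5
  x̄ = (6.3333, 4.5),  deviation x̄ - mu_0 = (6.3333, 4.5) - (2, 7) = (4.3333, -2.5).

Step 2 — sample covariance matrix, S[i,j] = (1/(n-1)) · Σ_k (x_{k,i} - mean_i) · (x_{k,j} - mean_j), divisor n-1 = 5:
  S[X,X] = ((2.6667)·(2.6667) + (0.6667)·(0.6667) + (2.6667)·(2.6667) + (-4.3333)·(-4.3333) + (0.6667)·(0.6667) + (-2.3333)·(-2.3333)) / 5 = 39.3333/5 = 7.8667
  S[X,Y] = ((2.6667)·(-1.5) + (0.6667)·(-3.5) + (2.6667)·(-1.5) + (-4.3333)·(2.5) + (0.6667)·(0.5) + (-2.3333)·(3.5)) / 5 = -29/5 = -5.8
  S[Y,Y] = ((-1.5)·(-1.5) + (-3.5)·(-3.5) + (-1.5)·(-1.5) + (2.5)·(2.5) + (0.5)·(0.5) + (3.5)·(3.5)) / 5 = 35.5/5 = 7.1
  S = [[7.8667, -5.8],
 [-5.8, 7.1]].

Step 3 — invert S. det(S) = 7.8667·7.1 - (-5.8)² = 22.2133.
  S^{-1} = (1/det) · [[d, -b], [-b, a]] = [[0.3196, 0.2611],
 [0.2611, 0.3541]].

Step 4 — quadratic form (x̄ - mu_0)^T · S^{-1} · (x̄ - mu_0):
  S^{-1} · (x̄ - mu_0) = (0.7323, 0.2461),
  (x̄ - mu_0)^T · [...] = (4.3333)·(0.7323) + (-2.5)·(0.2461) = 2.558.

Step 5 — scale by n: T² = 6 · 2.558 = 15.3481.

T² ≈ 15.3481


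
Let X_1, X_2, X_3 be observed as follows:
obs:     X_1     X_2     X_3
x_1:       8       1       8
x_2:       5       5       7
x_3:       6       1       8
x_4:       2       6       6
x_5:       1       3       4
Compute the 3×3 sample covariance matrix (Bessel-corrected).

Step 1 — column means:
  mean(X_1) = (8 + 5 + 6 + 2 + 1) / 5 = 22/5 = 4.4
  mean(X_2) = (1 + 5 + 1 + 6 + 3) / 5 = 16/5 = 3.2
  mean(X_3) = (8 + 7 + 8 + 6 + 4) / 5 = 33/5 = 6.6

Step 2 — sample covariance S[i,j] = (1/(n-1)) · Σ_k (x_{k,i} - mean_i) · (x_{k,j} - mean_j), with n-1 = 4.
  S[X_1,X_1] = ((3.6)·(3.6) + (0.6)·(0.6) + (1.6)·(1.6) + (-2.4)·(-2.4) + (-3.4)·(-3.4)) / 4 = 33.2/4 = 8.3
  S[X_1,X_2] = ((3.6)·(-2.2) + (0.6)·(1.8) + (1.6)·(-2.2) + (-2.4)·(2.8) + (-3.4)·(-0.2)) / 4 = -16.4/4 = -4.1
  S[X_1,X_3] = ((3.6)·(1.4) + (0.6)·(0.4) + (1.6)·(1.4) + (-2.4)·(-0.6) + (-3.4)·(-2.6)) / 4 = 17.8/4 = 4.45
  S[X_2,X_2] = ((-2.2)·(-2.2) + (1.8)·(1.8) + (-2.2)·(-2.2) + (2.8)·(2.8) + (-0.2)·(-0.2)) / 4 = 20.8/4 = 5.2
  S[X_2,X_3] = ((-2.2)·(1.4) + (1.8)·(0.4) + (-2.2)·(1.4) + (2.8)·(-0.6) + (-0.2)·(-2.6)) / 4 = -6.6/4 = -1.65
  S[X_3,X_3] = ((1.4)·(1.4) + (0.4)·(0.4) + (1.4)·(1.4) + (-0.6)·(-0.6) + (-2.6)·(-2.6)) / 4 = 11.2/4 = 2.8

S is symmetric (S[j,i] = S[i,j]). Assembling:

S = [[8.3, -4.1, 4.45],
 [-4.1, 5.2, -1.65],
 [4.45, -1.65, 2.8]]


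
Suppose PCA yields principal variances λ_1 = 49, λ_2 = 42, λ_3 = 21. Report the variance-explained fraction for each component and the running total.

Step 1 — total variance = trace(Sigma) = Σ λ_i = 49 + 42 + 21 = 112.

Step 2 — fraction explained by component i = λ_i / Σ λ:
  PC1: 49/112 = 0.4375
  PC2: 42/112 = 0.375
  PC3: 21/112 = 0.1875

Step 3 — cumulative fraction after k components = (λ_1 + ... + λ_k) / Σ λ:
  k = 1: 49/112 = 0.4375
  k = 2: (49 + 42)/112 = 91/112 = 0.8125
  k = 3: (49 + 42 + 21)/112 = 112/112 = 1

Summary (fraction, with percent):

explained: PC1 0.4375 (43.75%), PC2 0.375 (37.5%), PC3 0.1875 (18.75%);  cumulative: 0.4375, 0.8125, 1


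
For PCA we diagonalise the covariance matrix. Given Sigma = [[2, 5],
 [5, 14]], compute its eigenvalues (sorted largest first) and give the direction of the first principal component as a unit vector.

Step 1 — characteristic polynomial of 2×2 Sigma:
  det(Sigma - λI) = λ² - trace · λ + det = 0.
  trace = 2 + 14 = 16, det = 2·14 - (5)² = 3.
Step 2 — discriminant:
  Δ = trace² - 4·det = 256 - 12 = 244.
Step 3 — eigenvalues:
  λ = (trace ± √Δ)/2 = (16 ± 15.6205)/2,
  λ_1 = 15.8102,  λ_2 = 0.1898.

Step 4 — unit eigenvector for λ_1: solve (Sigma - λ_1 I)v = 0. First row:
  (2 - 15.8102)·v_x + (5)·v_y = 0, i.e. (-13.8102)·v_x + (5)·v_y = 0,
  so v ∝ (b, λ_1 - a) = (5, 13.8102) = u.
  ||u|| = √((5)² + (13.8102)²) = √(215.723) ≈ 14.6875,
  v_1 = u/||u|| ≈ (0.3404, 0.9403) (||v_1|| = 1).

λ_1 = 15.8102,  λ_2 = 0.1898;  v_1 ≈ (0.3404, 0.9403)


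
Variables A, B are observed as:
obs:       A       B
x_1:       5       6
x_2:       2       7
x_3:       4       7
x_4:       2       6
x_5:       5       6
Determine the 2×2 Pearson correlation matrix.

Step 1 — column means:
  mean(A) = (5 + 2 + 4 + 2 + 5) / 5 = 18/5 = 3.6
  mean(B) = (6 + 7 + 7 + 6 + 6) / 5 = 32/5 = 6.4

Step 2 — sample variances and covariances s[i,j] = (1/(n-1)) · Σ_k (x_{k,i} - mean_i) · (x_{k,j} - mean_j), with n-1 = 4:
  s[A,A] = ((1.4)·(1.4) + (-1.6)·(-1.6) + (0.4)·(0.4) + (-1.6)·(-1.6) + (1.4)·(1.4)) / 4 = 9.2/4 = 2.3
  s[A,B] = ((1.4)·(-0.4) + (-1.6)·(0.6) + (0.4)·(0.6) + (-1.6)·(-0.4) + (1.4)·(-0.4)) / 4 = -1.2/4 = -0.3
  s[B,B] = ((-0.4)·(-0.4) + (0.6)·(0.6) + (0.6)·(0.6) + (-0.4)·(-0.4) + (-0.4)·(-0.4)) / 4 = 1.2/4 = 0.3
  Sample standard deviations s_i = √(s[i,i]):
  s(A) = √(2.3) = 1.5166
  s(B) = √(0.3) = 0.5477

Step 3 — r_{ij} = s_{ij} / (s_i · s_j):
  r[A,A] = 1 (diagonal).
  r[A,B] = -0.3 / (1.5166 · 0.5477) = -0.3 / 0.8307 = -0.3612
  r[B,B] = 1 (diagonal).

R is symmetric with unit diagonal. Assembling:

R = [[1, -0.3612],
 [-0.3612, 1]]


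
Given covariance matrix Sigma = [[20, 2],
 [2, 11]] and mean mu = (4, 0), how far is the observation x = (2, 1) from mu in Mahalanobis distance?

Step 1 — centre the observation: (x - mu) = (-2, 1).

Step 2 — invert Sigma. det(Sigma) = 20·11 - (2)² = 216.
  Sigma^{-1} = (1/det) · [[d, -b], [-b, a]] = [[0.0509, -0.0093],
 [-0.0093, 0.0926]].

Step 3 — form the quadratic (x - mu)^T · Sigma^{-1} · (x - mu):
  Sigma^{-1} · (x - mu) = (-0.1111, 0.1111).
  (x - mu)^T · [Sigma^{-1} · (x - mu)] = (-2)·(-0.1111) + (1)·(0.1111) = 0.3333.

Step 4 — take square root: d = √(0.3333) ≈ 0.5774.

d(x, mu) = √(0.3333) ≈ 0.5774


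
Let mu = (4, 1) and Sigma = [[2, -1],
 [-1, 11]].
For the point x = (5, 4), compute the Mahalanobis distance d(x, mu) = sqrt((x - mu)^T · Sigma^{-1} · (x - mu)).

Step 1 — centre the observation: (x - mu) = (1, 3).

Step 2 — invert Sigma. det(Sigma) = 2·11 - (-1)² = 21.
  Sigma^{-1} = (1/det) · [[d, -b], [-b, a]] = [[0.5238, 0.0476],
 [0.0476, 0.0952]].

Step 3 — form the quadratic (x - mu)^T · Sigma^{-1} · (x - mu):
  Sigma^{-1} · (x - mu) = (0.6667, 0.3333).
  (x - mu)^T · [Sigma^{-1} · (x - mu)] = (1)·(0.6667) + (3)·(0.3333) = 1.6667.

Step 4 — take square root: d = √(1.6667) ≈ 1.291.

d(x, mu) = √(1.6667) ≈ 1.291


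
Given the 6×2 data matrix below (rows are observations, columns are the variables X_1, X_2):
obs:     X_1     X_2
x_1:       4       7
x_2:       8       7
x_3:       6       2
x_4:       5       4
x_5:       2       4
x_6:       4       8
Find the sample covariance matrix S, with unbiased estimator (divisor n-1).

Step 1 — column means:
  mean(X_1) = (4 + 8 + 6 + 5 + 2 + 4) / 6 = 29/6 = 4.8333
  mean(X_2) = (7 + 7 + 2 + 4 + 4 + 8) / 6 = 32/6 = 5.3333

Step 2 — sample covariance S[i,j] = (1/(n-1)) · Σ_k (x_{k,i} - mean_i) · (x_{k,j} - mean_j), with n-1 = 5.
  S[X_1,X_1] = ((-0.8333)·(-0.8333) + (3.1667)·(3.1667) + (1.1667)·(1.1667) + (0.1667)·(0.1667) + (-2.8333)·(-2.8333) + (-0.8333)·(-0.8333)) / 5 = 20.8333/5 = 4.1667
  S[X_1,X_2] = ((-0.8333)·(1.6667) + (3.1667)·(1.6667) + (1.1667)·(-3.3333) + (0.1667)·(-1.3333) + (-2.8333)·(-1.3333) + (-0.8333)·(2.6667)) / 5 = 1.3333/5 = 0.2667
  S[X_2,X_2] = ((1.6667)·(1.6667) + (1.6667)·(1.6667) + (-3.3333)·(-3.3333) + (-1.3333)·(-1.3333) + (-1.3333)·(-1.3333) + (2.6667)·(2.6667)) / 5 = 27.3333/5 = 5.4667

S is symmetric (S[j,i] = S[i,j]). Assembling:

S = [[4.1667, 0.2667],
 [0.2667, 5.4667]]


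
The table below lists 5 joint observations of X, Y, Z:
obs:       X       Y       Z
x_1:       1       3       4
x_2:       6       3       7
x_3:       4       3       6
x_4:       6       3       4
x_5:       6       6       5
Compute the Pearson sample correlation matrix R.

Step 1 — column means:
  mean(X) = (1 + 6 + 4 + 6 + 6) / 5 = 23/5 = 4.6
  mean(Y) = (3 + 3 + 3 + 3 + 6) / 5 = 18/5 = 3.6
  mean(Z) = (4 + 7 + 6 + 4 + 5) / 5 = 26/5 = 5.2

Step 2 — sample variances and covariances s[i,j] = (1/(n-1)) · Σ_k (x_{k,i} - mean_i) · (x_{k,j} - mean_j), with n-1 = 4:
  s[X,X] = ((-3.6)·(-3.6) + (1.4)·(1.4) + (-0.6)·(-0.6) + (1.4)·(1.4) + (1.4)·(1.4)) / 4 = 19.2/4 = 4.8
  s[X,Y] = ((-3.6)·(-0.6) + (1.4)·(-0.6) + (-0.6)·(-0.6) + (1.4)·(-0.6) + (1.4)·(2.4)) / 4 = 4.2/4 = 1.05
  s[X,Z] = ((-3.6)·(-1.2) + (1.4)·(1.8) + (-0.6)·(0.8) + (1.4)·(-1.2) + (1.4)·(-0.2)) / 4 = 4.4/4 = 1.1
  s[Y,Y] = ((-0.6)·(-0.6) + (-0.6)·(-0.6) + (-0.6)·(-0.6) + (-0.6)·(-0.6) + (2.4)·(2.4)) / 4 = 7.2/4 = 1.8
  s[Y,Z] = ((-0.6)·(-1.2) + (-0.6)·(1.8) + (-0.6)·(0.8) + (-0.6)·(-1.2) + (2.4)·(-0.2)) / 4 = -0.6/4 = -0.15
  s[Z,Z] = ((-1.2)·(-1.2) + (1.8)·(1.8) + (0.8)·(0.8) + (-1.2)·(-1.2) + (-0.2)·(-0.2)) / 4 = 6.8/4 = 1.7
  Sample standard deviations s_i = √(s[i,i]):
  s(X) = √(4.8) = 2.1909
  s(Y) = √(1.8) = 1.3416
  s(Z) = √(1.7) = 1.3038

Step 3 — r_{ij} = s_{ij} / (s_i · s_j):
  r[X,X] = 1 (diagonal).
  r[X,Y] = 1.05 / (2.1909 · 1.3416) = 1.05 / 2.9394 = 0.3572
  r[X,Z] = 1.1 / (2.1909 · 1.3038) = 1.1 / 2.8566 = 0.3851
  r[Y,Y] = 1 (diagonal).
  r[Y,Z] = -0.15 / (1.3416 · 1.3038) = -0.15 / 1.7493 = -0.0857
  r[Z,Z] = 1 (diagonal).

R is symmetric with unit diagonal. Assembling:

R = [[1, 0.3572, 0.3851],
 [0.3572, 1, -0.0857],
 [0.3851, -0.0857, 1]]
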